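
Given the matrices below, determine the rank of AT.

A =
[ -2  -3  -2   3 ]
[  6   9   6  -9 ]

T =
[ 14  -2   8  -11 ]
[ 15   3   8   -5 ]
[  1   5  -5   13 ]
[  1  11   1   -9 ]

1

First compute AT:
[[-72,  18, -27, -16],
 [216, -54,  81,  48]]
Now row reduce the product.
R2 ← R2 + (3)·R1: [0, 0, 0, 0]
1 nonzero row, so rank(AT) = 1.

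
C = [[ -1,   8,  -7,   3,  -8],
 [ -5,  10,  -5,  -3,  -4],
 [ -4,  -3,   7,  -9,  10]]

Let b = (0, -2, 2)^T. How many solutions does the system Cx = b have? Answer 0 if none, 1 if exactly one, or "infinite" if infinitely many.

Row reduce the augmented matrix [C | b].
R2 ← R2 − (5)·R1: [0, -30, 30, -18, 36, -2]
R3 ← R3 − (4)·R1: [0, -35, 35, -21, 42, 2]
R3 ← R3 − (7/6)·R2: [0, 0, 0, 0, 0, 13/3]
The echelon form has 3 nonzero rows; the last pivot sits in the augmented column, so rank(C) = 2 but rank([C|b]) = 3.
Since the ranks differ, the system is inconsistent.
It has no solutions.

0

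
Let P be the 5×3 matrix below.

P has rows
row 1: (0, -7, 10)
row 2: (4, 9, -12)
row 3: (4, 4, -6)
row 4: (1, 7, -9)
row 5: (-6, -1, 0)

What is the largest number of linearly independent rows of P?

3

Row reduce to echelon form.
Swap R1 ↔ R2
R3 ← R3 − R1: [0, -5, 6]
R4 ← R4 − (1/4)·R1: [0, 19/4, -6]
R5 ← R5 + (3/2)·R1: [0, 25/2, -18]
R3 ← R3 − (5/7)·R2: [0, 0, -8/7]
R4 ← R4 + (19/28)·R2: [0, 0, 11/14]
R5 ← R5 + (25/14)·R2: [0, 0, -1/7]
R4 ← R4 + (11/16)·R3: [0, 0, 0]
R5 ← R5 − (1/8)·R3: [0, 0, 0]
Echelon form has 3 nonzero rows, so rank(P) = 3.
The rank gives the maximum number of linearly independent rows: 3.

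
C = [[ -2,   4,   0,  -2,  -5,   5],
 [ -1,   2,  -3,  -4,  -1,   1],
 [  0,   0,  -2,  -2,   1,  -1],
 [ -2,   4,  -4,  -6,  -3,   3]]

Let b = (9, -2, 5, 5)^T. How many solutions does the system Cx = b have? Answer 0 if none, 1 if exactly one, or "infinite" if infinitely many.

Row reduce the augmented matrix [C | b].
R2 ← R2 − (1/2)·R1: [0, 0, -3, -3, 3/2, -3/2, -13/2]
R4 ← R4 − R1: [0, 0, -4, -4, 2, -2, -4]
R3 ← R3 − (2/3)·R2: [0, 0, 0, 0, 0, 0, 28/3]
R4 ← R4 − (4/3)·R2: [0, 0, 0, 0, 0, 0, 14/3]
R4 ← R4 − (1/2)·R3: [0, 0, 0, 0, 0, 0, 0]
The echelon form has 3 nonzero rows; the last pivot sits in the augmented column, so rank(C) = 2 but rank([C|b]) = 3.
Since the ranks differ, the system is inconsistent.
It has no solutions.

0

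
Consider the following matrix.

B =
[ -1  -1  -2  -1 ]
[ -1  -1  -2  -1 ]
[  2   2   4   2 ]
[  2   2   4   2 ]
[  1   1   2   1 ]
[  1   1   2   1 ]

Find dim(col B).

Row reduce to echelon form.
R2 ← R2 − R1: [0, 0, 0, 0]
R3 ← R3 + (2)·R1: [0, 0, 0, 0]
R4 ← R4 + (2)·R1: [0, 0, 0, 0]
R5 ← R5 + R1: [0, 0, 0, 0]
R6 ← R6 + R1: [0, 0, 0, 0]
Echelon form has 1 nonzero row, so rank(B) = 1.
The column space has dimension equal to the rank: 1.

1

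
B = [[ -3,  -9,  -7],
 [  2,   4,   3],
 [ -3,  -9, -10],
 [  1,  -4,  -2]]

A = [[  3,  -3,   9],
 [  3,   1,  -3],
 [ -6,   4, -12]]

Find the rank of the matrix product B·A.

First compute BA:
[[  6, -28,  84],
 [  0,  10, -30],
 [ 24, -40, 120],
 [  3, -15,  45]]
Now row reduce the product.
R3 ← R3 − (4)·R1: [0, 72, -216]
R4 ← R4 − (1/2)·R1: [0, -1, 3]
R3 ← R3 − (36/5)·R2: [0, 0, 0]
R4 ← R4 + (1/10)·R2: [0, 0, 0]
2 nonzero rows, so rank(BA) = 2.

2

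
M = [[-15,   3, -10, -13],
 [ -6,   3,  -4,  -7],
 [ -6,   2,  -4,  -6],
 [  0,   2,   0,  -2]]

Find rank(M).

Row reduce to echelon form.
R2 ← R2 − (2/5)·R1: [0, 9/5, 0, -9/5]
R3 ← R3 − (2/5)·R1: [0, 4/5, 0, -4/5]
R3 ← R3 − (4/9)·R2: [0, 0, 0, 0]
R4 ← R4 − (10/9)·R2: [0, 0, 0, 0]
Echelon form has 2 nonzero rows, so rank(M) = 2.

2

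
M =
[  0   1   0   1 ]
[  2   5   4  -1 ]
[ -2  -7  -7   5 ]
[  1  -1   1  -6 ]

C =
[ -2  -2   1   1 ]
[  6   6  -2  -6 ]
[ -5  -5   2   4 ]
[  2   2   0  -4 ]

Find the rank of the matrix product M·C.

2

First compute MC:
[[  8,   8,  -2, -10],
 [  4,   4,   0,  -8],
 [  7,   7,  -2,  -8],
 [-25, -25,   5,  35]]
Now row reduce the product.
R2 ← R2 − (1/2)·R1: [0, 0, 1, -3]
R3 ← R3 − (7/8)·R1: [0, 0, -1/4, 3/4]
R4 ← R4 + (25/8)·R1: [0, 0, -5/4, 15/4]
R3 ← R3 + (1/4)·R2: [0, 0, 0, 0]
R4 ← R4 + (5/4)·R2: [0, 0, 0, 0]
2 nonzero rows, so rank(MC) = 2.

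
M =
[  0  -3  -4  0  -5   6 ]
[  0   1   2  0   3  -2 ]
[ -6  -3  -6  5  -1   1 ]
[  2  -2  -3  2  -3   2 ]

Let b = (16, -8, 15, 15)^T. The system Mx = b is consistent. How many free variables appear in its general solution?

2

Row reduce the augmented matrix [M | b].
Swap R1 ↔ R3
R4 ← R4 + (1/3)·R1: [0, -3, -5, 11/3, -10/3, 7/3, 20]
R3 ← R3 + (3)·R2: [0, 0, 2, 0, 4, 0, -8]
R4 ← R4 + (3)·R2: [0, 0, 1, 11/3, 17/3, -11/3, -4]
R4 ← R4 − (1/2)·R3: [0, 0, 0, 11/3, 11/3, -11/3, 0]
The echelon form has 4 nonzero rows, and every pivot lies in the first 6 columns, so rank(M) = rank([M|b]) = 4.
The system is consistent.
Free variables = (unknowns) − (rank) = 6 − 4 = 2.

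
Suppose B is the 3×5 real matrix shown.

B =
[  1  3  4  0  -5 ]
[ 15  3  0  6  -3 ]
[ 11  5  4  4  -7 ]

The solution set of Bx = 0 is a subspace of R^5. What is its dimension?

Row reduce to echelon form.
R2 ← R2 − (15)·R1: [0, -42, -60, 6, 72]
R3 ← R3 − (11)·R1: [0, -28, -40, 4, 48]
R3 ← R3 − (2/3)·R2: [0, 0, 0, 0, 0]
2 nonzero rows, so rank(B) = 2.
B has 5 columns; by rank–nullity, nullity = 5 − 2 = 3.

3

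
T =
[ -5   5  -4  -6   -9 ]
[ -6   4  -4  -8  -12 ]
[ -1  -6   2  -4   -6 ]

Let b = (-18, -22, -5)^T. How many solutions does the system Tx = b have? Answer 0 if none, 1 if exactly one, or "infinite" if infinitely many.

infinite

Row reduce the augmented matrix [T | b].
R2 ← R2 − (6/5)·R1: [0, -2, 4/5, -4/5, -6/5, -2/5]
R3 ← R3 − (1/5)·R1: [0, -7, 14/5, -14/5, -21/5, -7/5]
R3 ← R3 − (7/2)·R2: [0, 0, 0, 0, 0, 0]
The echelon form has 2 nonzero rows, and every pivot lies in the first 5 columns, so rank(T) = rank([T|b]) = 2.
The system is consistent.
rank = 2 < 5 unknowns, so there are infinitely many solutions.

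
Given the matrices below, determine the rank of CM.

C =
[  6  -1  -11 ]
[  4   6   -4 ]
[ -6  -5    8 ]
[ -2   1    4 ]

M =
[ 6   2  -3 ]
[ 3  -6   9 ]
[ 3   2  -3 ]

2

First compute CM:
[[  0,  -4,   6],
 [ 30, -36,  54],
 [-27,  34, -51],
 [  3,  -2,   3]]
Now row reduce the product.
Swap R1 ↔ R2
R3 ← R3 + (9/10)·R1: [0, 8/5, -12/5]
R4 ← R4 − (1/10)·R1: [0, 8/5, -12/5]
R3 ← R3 + (2/5)·R2: [0, 0, 0]
R4 ← R4 + (2/5)·R2: [0, 0, 0]
2 nonzero rows, so rank(CM) = 2.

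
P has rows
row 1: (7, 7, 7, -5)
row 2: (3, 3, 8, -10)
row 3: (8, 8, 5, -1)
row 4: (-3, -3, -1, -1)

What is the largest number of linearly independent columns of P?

Row reduce to echelon form.
R2 ← R2 − (3/7)·R1: [0, 0, 5, -55/7]
R3 ← R3 − (8/7)·R1: [0, 0, -3, 33/7]
R4 ← R4 + (3/7)·R1: [0, 0, 2, -22/7]
R3 ← R3 + (3/5)·R2: [0, 0, 0, 0]
R4 ← R4 − (2/5)·R2: [0, 0, 0, 0]
Echelon form has 2 nonzero rows, so rank(P) = 2.
The rank gives the maximum number of linearly independent columns: 2.

2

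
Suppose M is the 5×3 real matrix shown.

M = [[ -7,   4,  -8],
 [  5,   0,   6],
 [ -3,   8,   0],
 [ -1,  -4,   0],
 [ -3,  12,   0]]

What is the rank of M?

Row reduce to echelon form.
R2 ← R2 + (5/7)·R1: [0, 20/7, 2/7]
R3 ← R3 − (3/7)·R1: [0, 44/7, 24/7]
R4 ← R4 − (1/7)·R1: [0, -32/7, 8/7]
R5 ← R5 − (3/7)·R1: [0, 72/7, 24/7]
R3 ← R3 − (11/5)·R2: [0, 0, 14/5]
R4 ← R4 + (8/5)·R2: [0, 0, 8/5]
R5 ← R5 − (18/5)·R2: [0, 0, 12/5]
R4 ← R4 − (4/7)·R3: [0, 0, 0]
R5 ← R5 − (6/7)·R3: [0, 0, 0]
Echelon form has 3 nonzero rows, so rank(M) = 3.

3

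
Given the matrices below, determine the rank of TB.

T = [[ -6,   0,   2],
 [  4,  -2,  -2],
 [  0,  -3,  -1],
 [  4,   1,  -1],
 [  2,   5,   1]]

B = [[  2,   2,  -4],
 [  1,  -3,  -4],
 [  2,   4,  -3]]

2

First compute TB:
[[ -8,  -4,  18],
 [  2,   6,  -2],
 [ -5,   5,  15],
 [  7,   1, -17],
 [ 11,  -7, -31]]
Now row reduce the product.
R2 ← R2 + (1/4)·R1: [0, 5, 5/2]
R3 ← R3 − (5/8)·R1: [0, 15/2, 15/4]
R4 ← R4 + (7/8)·R1: [0, -5/2, -5/4]
R5 ← R5 + (11/8)·R1: [0, -25/2, -25/4]
R3 ← R3 − (3/2)·R2: [0, 0, 0]
R4 ← R4 + (1/2)·R2: [0, 0, 0]
R5 ← R5 + (5/2)·R2: [0, 0, 0]
2 nonzero rows, so rank(TB) = 2.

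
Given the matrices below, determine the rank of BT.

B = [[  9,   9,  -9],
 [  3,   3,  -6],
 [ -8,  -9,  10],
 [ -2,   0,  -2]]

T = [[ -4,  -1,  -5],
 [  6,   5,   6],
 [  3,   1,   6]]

3

First compute BT:
[[ -9,  27, -45],
 [-12,   6, -33],
 [  8, -27,  46],
 [  2,   0,  -2]]
Now row reduce the product.
R2 ← R2 − (4/3)·R1: [0, -30, 27]
R3 ← R3 + (8/9)·R1: [0, -3, 6]
R4 ← R4 + (2/9)·R1: [0, 6, -12]
R3 ← R3 − (1/10)·R2: [0, 0, 33/10]
R4 ← R4 + (1/5)·R2: [0, 0, -33/5]
R4 ← R4 + (2)·R3: [0, 0, 0]
3 nonzero rows, so rank(BT) = 3.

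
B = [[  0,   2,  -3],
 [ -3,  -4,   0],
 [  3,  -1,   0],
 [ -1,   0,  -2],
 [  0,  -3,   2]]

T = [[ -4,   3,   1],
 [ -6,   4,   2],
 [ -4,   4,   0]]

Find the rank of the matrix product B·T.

2

First compute BT:
[[  0,  -4,   4],
 [ 36, -25, -11],
 [ -6,   5,   1],
 [ 12, -11,  -1],
 [ 10,  -4,  -6]]
Now row reduce the product.
Swap R1 ↔ R2
R3 ← R3 + (1/6)·R1: [0, 5/6, -5/6]
R4 ← R4 − (1/3)·R1: [0, -8/3, 8/3]
R5 ← R5 − (5/18)·R1: [0, 53/18, -53/18]
R3 ← R3 + (5/24)·R2: [0, 0, 0]
R4 ← R4 − (2/3)·R2: [0, 0, 0]
R5 ← R5 + (53/72)·R2: [0, 0, 0]
2 nonzero rows, so rank(BT) = 2.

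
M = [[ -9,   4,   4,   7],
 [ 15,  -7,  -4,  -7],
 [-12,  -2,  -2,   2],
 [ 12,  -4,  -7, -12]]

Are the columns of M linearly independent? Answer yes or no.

Row reduce M to echelon form.
R2 ← R2 + (5/3)·R1: [0, -1/3, 8/3, 14/3]
R3 ← R3 − (4/3)·R1: [0, -22/3, -22/3, -22/3]
R4 ← R4 + (4/3)·R1: [0, 4/3, -5/3, -8/3]
R3 ← R3 − (22)·R2: [0, 0, -66, -110]
R4 ← R4 + (4)·R2: [0, 0, 9, 16]
R4 ← R4 + (3/22)·R3: [0, 0, 0, 1]
4 pivots among 4 columns.
Every column is a pivot column, so the columns are linearly independent.

yes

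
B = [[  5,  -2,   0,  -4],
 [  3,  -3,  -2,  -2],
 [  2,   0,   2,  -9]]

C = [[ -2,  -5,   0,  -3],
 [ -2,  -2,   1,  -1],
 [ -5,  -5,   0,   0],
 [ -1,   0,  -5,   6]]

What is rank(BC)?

First compute BC:
[[ -2, -21,  18, -37],
 [ 12,   1,   7, -18],
 [ -5, -20,  45, -60]]
Now row reduce the product.
R2 ← R2 + (6)·R1: [0, -125, 115, -240]
R3 ← R3 − (5/2)·R1: [0, 65/2, 0, 65/2]
R3 ← R3 + (13/50)·R2: [0, 0, 299/10, -299/10]
3 nonzero rows, so rank(BC) = 3.

3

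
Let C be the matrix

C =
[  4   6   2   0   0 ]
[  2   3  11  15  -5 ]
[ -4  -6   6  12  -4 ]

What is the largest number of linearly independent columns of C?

2

Row reduce to echelon form.
R2 ← R2 − (1/2)·R1: [0, 0, 10, 15, -5]
R3 ← R3 + R1: [0, 0, 8, 12, -4]
R3 ← R3 − (4/5)·R2: [0, 0, 0, 0, 0]
Echelon form has 2 nonzero rows, so rank(C) = 2.
The rank gives the maximum number of linearly independent columns: 2.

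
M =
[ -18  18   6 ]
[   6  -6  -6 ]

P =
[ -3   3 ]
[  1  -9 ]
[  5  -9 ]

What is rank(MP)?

First compute MP:
[[102, -270],
 [-54, 126]]
Now row reduce the product.
R2 ← R2 + (9/17)·R1: [0, -288/17]
2 nonzero rows, so rank(MP) = 2.

2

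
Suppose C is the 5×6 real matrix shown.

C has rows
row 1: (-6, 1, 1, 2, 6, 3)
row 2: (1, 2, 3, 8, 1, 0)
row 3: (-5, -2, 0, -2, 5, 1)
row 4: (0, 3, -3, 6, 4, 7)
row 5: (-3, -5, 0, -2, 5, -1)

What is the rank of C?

4

Row reduce to echelon form.
R2 ← R2 + (1/6)·R1: [0, 13/6, 19/6, 25/3, 2, 1/2]
R3 ← R3 − (5/6)·R1: [0, -17/6, -5/6, -11/3, 0, -3/2]
R5 ← R5 − (1/2)·R1: [0, -11/2, -1/2, -3, 2, -5/2]
R3 ← R3 + (17/13)·R2: [0, 0, 43/13, 94/13, 34/13, -11/13]
R4 ← R4 − (18/13)·R2: [0, 0, -96/13, -72/13, 16/13, 82/13]
R5 ← R5 + (33/13)·R2: [0, 0, 98/13, 236/13, 92/13, -16/13]
R4 ← R4 + (96/43)·R3: [0, 0, 0, 456/43, 304/43, 190/43]
R5 ← R5 − (98/43)·R3: [0, 0, 0, 72/43, 48/43, 30/43]
R5 ← R5 − (3/19)·R4: [0, 0, 0, 0, 0, 0]
Echelon form has 4 nonzero rows, so rank(C) = 4.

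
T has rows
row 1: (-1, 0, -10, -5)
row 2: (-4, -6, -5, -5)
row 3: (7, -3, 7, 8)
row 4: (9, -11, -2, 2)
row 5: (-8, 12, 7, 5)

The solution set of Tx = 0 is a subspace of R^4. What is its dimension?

Row reduce to echelon form.
R2 ← R2 − (4)·R1: [0, -6, 35, 15]
R3 ← R3 + (7)·R1: [0, -3, -63, -27]
R4 ← R4 + (9)·R1: [0, -11, -92, -43]
R5 ← R5 − (8)·R1: [0, 12, 87, 45]
R3 ← R3 − (1/2)·R2: [0, 0, -161/2, -69/2]
R4 ← R4 − (11/6)·R2: [0, 0, -937/6, -141/2]
R5 ← R5 + (2)·R2: [0, 0, 157, 75]
R4 ← R4 − (937/483)·R3: [0, 0, 0, -25/7]
R5 ← R5 + (314/161)·R3: [0, 0, 0, 54/7]
R5 ← R5 + (54/25)·R4: [0, 0, 0, 0]
4 nonzero rows, so rank(T) = 4.
T has 4 columns; by rank–nullity, nullity = 4 − 4 = 0.

0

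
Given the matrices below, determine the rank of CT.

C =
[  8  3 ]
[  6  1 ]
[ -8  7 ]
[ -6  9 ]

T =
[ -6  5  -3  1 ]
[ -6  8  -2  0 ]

2

First compute CT:
[[-66,  64, -30,   8],
 [-42,  38, -20,   6],
 [  6,  16,  10,  -8],
 [-18,  42,   0,  -6]]
Now row reduce the product.
R2 ← R2 − (7/11)·R1: [0, -30/11, -10/11, 10/11]
R3 ← R3 + (1/11)·R1: [0, 240/11, 80/11, -80/11]
R4 ← R4 − (3/11)·R1: [0, 270/11, 90/11, -90/11]
R3 ← R3 + (8)·R2: [0, 0, 0, 0]
R4 ← R4 + (9)·R2: [0, 0, 0, 0]
2 nonzero rows, so rank(CT) = 2.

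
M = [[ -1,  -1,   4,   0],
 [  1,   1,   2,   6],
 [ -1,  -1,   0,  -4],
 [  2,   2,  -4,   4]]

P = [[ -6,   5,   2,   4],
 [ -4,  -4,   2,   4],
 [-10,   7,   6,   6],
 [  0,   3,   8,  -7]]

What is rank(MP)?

First compute MP:
[[-30,  27,  20,  16],
 [-30,  33,  64, -22],
 [ 10, -13, -36,  20],
 [ 20, -14,  16, -36]]
Now row reduce the product.
R2 ← R2 − R1: [0, 6, 44, -38]
R3 ← R3 + (1/3)·R1: [0, -4, -88/3, 76/3]
R4 ← R4 + (2/3)·R1: [0, 4, 88/3, -76/3]
R3 ← R3 + (2/3)·R2: [0, 0, 0, 0]
R4 ← R4 − (2/3)·R2: [0, 0, 0, 0]
2 nonzero rows, so rank(MP) = 2.

2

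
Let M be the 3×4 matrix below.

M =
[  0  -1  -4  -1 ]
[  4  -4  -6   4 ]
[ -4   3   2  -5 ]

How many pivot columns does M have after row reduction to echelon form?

Row reduce to echelon form.
Swap R1 ↔ R2
R3 ← R3 + R1: [0, -1, -4, -1]
R3 ← R3 − R2: [0, 0, 0, 0]
Echelon form has 2 nonzero rows, so rank(M) = 2.
Each nonzero row contributes one pivot column: 2 pivot columns.

2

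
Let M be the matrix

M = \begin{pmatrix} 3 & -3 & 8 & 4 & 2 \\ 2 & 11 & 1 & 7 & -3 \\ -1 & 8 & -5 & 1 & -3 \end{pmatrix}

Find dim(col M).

Row reduce to echelon form.
R2 ← R2 − (2/3)·R1: [0, 13, -13/3, 13/3, -13/3]
R3 ← R3 + (1/3)·R1: [0, 7, -7/3, 7/3, -7/3]
R3 ← R3 − (7/13)·R2: [0, 0, 0, 0, 0]
Echelon form has 2 nonzero rows, so rank(M) = 2.
The column space has dimension equal to the rank: 2.

2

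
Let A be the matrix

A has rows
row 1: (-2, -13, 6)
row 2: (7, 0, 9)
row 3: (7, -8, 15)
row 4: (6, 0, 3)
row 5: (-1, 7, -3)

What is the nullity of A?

0

Row reduce to echelon form.
R2 ← R2 + (7/2)·R1: [0, -91/2, 30]
R3 ← R3 + (7/2)·R1: [0, -107/2, 36]
R4 ← R4 + (3)·R1: [0, -39, 21]
R5 ← R5 − (1/2)·R1: [0, 27/2, -6]
R3 ← R3 − (107/91)·R2: [0, 0, 66/91]
R4 ← R4 − (6/7)·R2: [0, 0, -33/7]
R5 ← R5 + (27/91)·R2: [0, 0, 264/91]
R4 ← R4 + (13/2)·R3: [0, 0, 0]
R5 ← R5 − (4)·R3: [0, 0, 0]
3 nonzero rows, so rank(A) = 3.
A has 3 columns; by rank–nullity, nullity = 3 − 3 = 0.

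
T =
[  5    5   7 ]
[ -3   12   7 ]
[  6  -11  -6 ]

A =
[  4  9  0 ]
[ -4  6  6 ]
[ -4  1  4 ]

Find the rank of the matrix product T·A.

First compute TA:
[[-28,  82,  58],
 [-88,  52, 100],
 [ 92, -18, -90]]
Now row reduce the product.
R2 ← R2 − (22/7)·R1: [0, -1440/7, -576/7]
R3 ← R3 + (23/7)·R1: [0, 1760/7, 704/7]
R3 ← R3 + (11/9)·R2: [0, 0, 0]
2 nonzero rows, so rank(TA) = 2.

2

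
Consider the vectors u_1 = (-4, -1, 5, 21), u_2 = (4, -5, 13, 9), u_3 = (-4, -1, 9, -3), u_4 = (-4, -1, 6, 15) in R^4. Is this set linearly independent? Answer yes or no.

no

Form the matrix with these vectors as rows and row reduce.
R2 ← R2 + R1: [0, -6, 18, 30]
R3 ← R3 − R1: [0, 0, 4, -24]
R4 ← R4 − R1: [0, 0, 1, -6]
R4 ← R4 − (1/4)·R3: [0, 0, 0, 0]
3 nonzero rows, so the 4 vectors span a space of dimension 3.
Since 3 < 4, the vectors are linearly dependent.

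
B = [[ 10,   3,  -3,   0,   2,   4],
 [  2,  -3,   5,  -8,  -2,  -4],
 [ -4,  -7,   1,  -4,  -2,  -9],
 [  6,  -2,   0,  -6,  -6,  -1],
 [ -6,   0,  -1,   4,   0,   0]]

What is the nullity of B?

2

Row reduce to echelon form.
R2 ← R2 − (1/5)·R1: [0, -18/5, 28/5, -8, -12/5, -24/5]
R3 ← R3 + (2/5)·R1: [0, -29/5, -1/5, -4, -6/5, -37/5]
R4 ← R4 − (3/5)·R1: [0, -19/5, 9/5, -6, -36/5, -17/5]
R5 ← R5 + (3/5)·R1: [0, 9/5, -14/5, 4, 6/5, 12/5]
R3 ← R3 − (29/18)·R2: [0, 0, -83/9, 80/9, 8/3, 1/3]
R4 ← R4 − (19/18)·R2: [0, 0, -37/9, 22/9, -14/3, 5/3]
R5 ← R5 + (1/2)·R2: [0, 0, 0, 0, 0, 0]
R4 ← R4 − (37/83)·R3: [0, 0, 0, -126/83, -486/83, 126/83]
4 nonzero rows, so rank(B) = 4.
B has 6 columns; by rank–nullity, nullity = 6 − 4 = 2.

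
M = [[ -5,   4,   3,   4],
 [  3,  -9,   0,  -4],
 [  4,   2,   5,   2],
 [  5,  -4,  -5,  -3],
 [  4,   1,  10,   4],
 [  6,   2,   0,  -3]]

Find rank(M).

4

Row reduce to echelon form.
R2 ← R2 + (3/5)·R1: [0, -33/5, 9/5, -8/5]
R3 ← R3 + (4/5)·R1: [0, 26/5, 37/5, 26/5]
R4 ← R4 + R1: [0, 0, -2, 1]
R5 ← R5 + (4/5)·R1: [0, 21/5, 62/5, 36/5]
R6 ← R6 + (6/5)·R1: [0, 34/5, 18/5, 9/5]
R3 ← R3 + (26/33)·R2: [0, 0, 97/11, 130/33]
R5 ← R5 + (7/11)·R2: [0, 0, 149/11, 68/11]
R6 ← R6 + (34/33)·R2: [0, 0, 60/11, 5/33]
R4 ← R4 + (22/97)·R3: [0, 0, 0, 551/291]
R5 ← R5 − (149/97)·R3: [0, 0, 0, 38/291]
R6 ← R6 − (60/97)·R3: [0, 0, 0, -665/291]
R5 ← R5 − (2/29)·R4: [0, 0, 0, 0]
R6 ← R6 + (35/29)·R4: [0, 0, 0, 0]
Echelon form has 4 nonzero rows, so rank(M) = 4.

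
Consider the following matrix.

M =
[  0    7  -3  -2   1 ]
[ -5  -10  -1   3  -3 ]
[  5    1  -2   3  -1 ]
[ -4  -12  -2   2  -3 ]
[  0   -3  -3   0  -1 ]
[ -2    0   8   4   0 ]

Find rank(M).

Row reduce to echelon form.
Swap R1 ↔ R2
R3 ← R3 + R1: [0, -9, -3, 6, -4]
R4 ← R4 − (4/5)·R1: [0, -4, -6/5, -2/5, -3/5]
R6 ← R6 − (2/5)·R1: [0, 4, 42/5, 14/5, 6/5]
R3 ← R3 + (9/7)·R2: [0, 0, -48/7, 24/7, -19/7]
R4 ← R4 + (4/7)·R2: [0, 0, -102/35, -54/35, -1/35]
R5 ← R5 + (3/7)·R2: [0, 0, -30/7, -6/7, -4/7]
R6 ← R6 − (4/7)·R2: [0, 0, 354/35, 138/35, 22/35]
R4 ← R4 − (17/40)·R3: [0, 0, 0, -3, 9/8]
R5 ← R5 − (5/8)·R3: [0, 0, 0, -3, 9/8]
R6 ← R6 + (59/40)·R3: [0, 0, 0, 9, -27/8]
R5 ← R5 − R4: [0, 0, 0, 0, 0]
R6 ← R6 + (3)·R4: [0, 0, 0, 0, 0]
Echelon form has 4 nonzero rows, so rank(M) = 4.

4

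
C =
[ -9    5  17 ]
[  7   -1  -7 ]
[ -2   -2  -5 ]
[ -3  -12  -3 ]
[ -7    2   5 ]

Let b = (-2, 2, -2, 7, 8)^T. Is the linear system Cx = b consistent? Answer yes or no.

Row reduce the augmented matrix [C | b].
R2 ← R2 + (7/9)·R1: [0, 26/9, 56/9, 4/9]
R3 ← R3 − (2/9)·R1: [0, -28/9, -79/9, -14/9]
R4 ← R4 − (1/3)·R1: [0, -41/3, -26/3, 23/3]
R5 ← R5 − (7/9)·R1: [0, -17/9, -74/9, 86/9]
R3 ← R3 + (14/13)·R2: [0, 0, -27/13, -14/13]
R4 ← R4 + (123/26)·R2: [0, 0, 270/13, 127/13]
R5 ← R5 + (17/26)·R2: [0, 0, -54/13, 128/13]
R4 ← R4 + (10)·R3: [0, 0, 0, -1]
R5 ← R5 − (2)·R3: [0, 0, 0, 12]
R5 ← R5 + (12)·R4: [0, 0, 0, 0]
The echelon form has 4 nonzero rows; the last pivot sits in the augmented column, so rank(C) = 3 but rank([C|b]) = 4.
Since the ranks differ, the system is inconsistent.

no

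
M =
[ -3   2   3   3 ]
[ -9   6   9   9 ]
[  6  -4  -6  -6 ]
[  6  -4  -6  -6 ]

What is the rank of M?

Row reduce to echelon form.
R2 ← R2 − (3)·R1: [0, 0, 0, 0]
R3 ← R3 + (2)·R1: [0, 0, 0, 0]
R4 ← R4 + (2)·R1: [0, 0, 0, 0]
Echelon form has 1 nonzero row, so rank(M) = 1.

1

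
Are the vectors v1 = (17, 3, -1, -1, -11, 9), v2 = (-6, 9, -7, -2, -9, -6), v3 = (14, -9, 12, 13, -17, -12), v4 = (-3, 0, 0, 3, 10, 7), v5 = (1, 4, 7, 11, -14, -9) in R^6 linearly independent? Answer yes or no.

Form the matrix with these vectors as rows and row reduce.
R2 ← R2 + (6/17)·R1: [0, 171/17, -125/17, -40/17, -219/17, -48/17]
R3 ← R3 − (14/17)·R1: [0, -195/17, 218/17, 235/17, -135/17, -330/17]
R4 ← R4 + (3/17)·R1: [0, 9/17, -3/17, 48/17, 137/17, 146/17]
R5 ← R5 − (1/17)·R1: [0, 65/17, 120/17, 188/17, -227/17, -162/17]
R3 ← R3 + (65/57)·R2: [0, 0, 253/57, 635/57, -430/19, -430/19]
R4 ← R4 − (1/19)·R2: [0, 0, 4/19, 56/19, 166/19, 166/19]
R5 ← R5 − (65/171)·R2: [0, 0, 1685/171, 2044/171, -482/57, -482/57]
R4 ← R4 − (12/253)·R3: [0, 0, 0, 612/253, 2482/253, 2482/253]
R5 ← R5 − (1685/759)·R3: [0, 0, 0, -3233/253, 10572/253, 10572/253]
R5 ← R5 + (3233/612)·R4: [0, 0, 0, 0, 1685/18, 1685/18]
5 nonzero rows, so the 5 vectors span a space of dimension 5.
Since 5 = 5, the vectors are linearly independent.

yes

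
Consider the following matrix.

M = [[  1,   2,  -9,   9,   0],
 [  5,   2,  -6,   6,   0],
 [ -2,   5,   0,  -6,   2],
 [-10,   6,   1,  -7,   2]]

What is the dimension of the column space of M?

4

Row reduce to echelon form.
R2 ← R2 − (5)·R1: [0, -8, 39, -39, 0]
R3 ← R3 + (2)·R1: [0, 9, -18, 12, 2]
R4 ← R4 + (10)·R1: [0, 26, -89, 83, 2]
R3 ← R3 + (9/8)·R2: [0, 0, 207/8, -255/8, 2]
R4 ← R4 + (13/4)·R2: [0, 0, 151/4, -175/4, 2]
R4 ← R4 − (302/207)·R3: [0, 0, 0, 190/69, -190/207]
Echelon form has 4 nonzero rows, so rank(M) = 4.
The column space has dimension equal to the rank: 4.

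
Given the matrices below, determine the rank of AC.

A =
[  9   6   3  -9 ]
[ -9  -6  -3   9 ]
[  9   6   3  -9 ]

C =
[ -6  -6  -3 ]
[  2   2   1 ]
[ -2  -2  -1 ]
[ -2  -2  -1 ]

1

First compute AC:
[[-30, -30, -15],
 [ 30,  30,  15],
 [-30, -30, -15]]
Now row reduce the product.
R2 ← R2 + R1: [0, 0, 0]
R3 ← R3 − R1: [0, 0, 0]
1 nonzero row, so rank(AC) = 1.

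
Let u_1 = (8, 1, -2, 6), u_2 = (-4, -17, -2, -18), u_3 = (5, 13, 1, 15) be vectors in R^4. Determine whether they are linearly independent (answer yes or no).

Form the matrix with these vectors as rows and row reduce.
R2 ← R2 + (1/2)·R1: [0, -33/2, -3, -15]
R3 ← R3 − (5/8)·R1: [0, 99/8, 9/4, 45/4]
R3 ← R3 + (3/4)·R2: [0, 0, 0, 0]
2 nonzero rows, so the 3 vectors span a space of dimension 2.
Since 2 < 3, the vectors are linearly dependent.

no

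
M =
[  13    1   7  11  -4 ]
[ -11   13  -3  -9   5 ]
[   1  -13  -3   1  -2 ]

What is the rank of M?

Row reduce to echelon form.
R2 ← R2 + (11/13)·R1: [0, 180/13, 38/13, 4/13, 21/13]
R3 ← R3 − (1/13)·R1: [0, -170/13, -46/13, 2/13, -22/13]
R3 ← R3 + (17/18)·R2: [0, 0, -7/9, 4/9, -1/6]
Echelon form has 3 nonzero rows, so rank(M) = 3.

3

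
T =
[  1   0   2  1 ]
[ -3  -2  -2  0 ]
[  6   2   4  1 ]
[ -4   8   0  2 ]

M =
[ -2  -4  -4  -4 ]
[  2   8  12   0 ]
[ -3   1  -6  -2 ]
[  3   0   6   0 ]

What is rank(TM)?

First compute TM:
[[ -5,  -2, -10,  -8],
 [  8,  -6,   0,  16],
 [-17,  -4, -18, -32],
 [ 30,  80, 124,  16]]
Now row reduce the product.
R2 ← R2 + (8/5)·R1: [0, -46/5, -16, 16/5]
R3 ← R3 − (17/5)·R1: [0, 14/5, 16, -24/5]
R4 ← R4 + (6)·R1: [0, 68, 64, -32]
R3 ← R3 + (7/23)·R2: [0, 0, 256/23, -88/23]
R4 ← R4 + (170/23)·R2: [0, 0, -1248/23, -192/23]
R4 ← R4 + (39/8)·R3: [0, 0, 0, -27]
4 nonzero rows, so rank(TM) = 4.

4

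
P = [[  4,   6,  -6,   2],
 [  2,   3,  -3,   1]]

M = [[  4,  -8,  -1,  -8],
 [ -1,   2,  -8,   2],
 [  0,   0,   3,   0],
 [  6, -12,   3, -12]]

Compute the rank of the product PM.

1

First compute PM:
[[ 22, -44, -64, -44],
 [ 11, -22, -32, -22]]
Now row reduce the product.
R2 ← R2 − (1/2)·R1: [0, 0, 0, 0]
1 nonzero row, so rank(PM) = 1.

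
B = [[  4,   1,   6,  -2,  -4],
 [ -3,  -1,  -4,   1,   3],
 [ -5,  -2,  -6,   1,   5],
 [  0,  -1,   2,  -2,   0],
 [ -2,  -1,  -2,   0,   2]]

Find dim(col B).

Row reduce to echelon form.
R2 ← R2 + (3/4)·R1: [0, -1/4, 1/2, -1/2, 0]
R3 ← R3 + (5/4)·R1: [0, -3/4, 3/2, -3/2, 0]
R5 ← R5 + (1/2)·R1: [0, -1/2, 1, -1, 0]
R3 ← R3 − (3)·R2: [0, 0, 0, 0, 0]
R4 ← R4 − (4)·R2: [0, 0, 0, 0, 0]
R5 ← R5 − (2)·R2: [0, 0, 0, 0, 0]
Echelon form has 2 nonzero rows, so rank(B) = 2.
The column space has dimension equal to the rank: 2.

2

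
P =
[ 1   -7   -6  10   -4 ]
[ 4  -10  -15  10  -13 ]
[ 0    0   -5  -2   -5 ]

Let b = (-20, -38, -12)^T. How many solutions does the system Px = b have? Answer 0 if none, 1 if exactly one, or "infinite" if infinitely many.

infinite

Row reduce the augmented matrix [P | b].
R2 ← R2 − (4)·R1: [0, 18, 9, -30, 3, 42]
The echelon form has 3 nonzero rows, and every pivot lies in the first 5 columns, so rank(P) = rank([P|b]) = 3.
The system is consistent.
rank = 3 < 5 unknowns, so there are infinitely many solutions.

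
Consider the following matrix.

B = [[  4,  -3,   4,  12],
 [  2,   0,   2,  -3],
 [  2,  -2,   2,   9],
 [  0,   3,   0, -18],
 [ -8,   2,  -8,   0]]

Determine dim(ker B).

Row reduce to echelon form.
R2 ← R2 − (1/2)·R1: [0, 3/2, 0, -9]
R3 ← R3 − (1/2)·R1: [0, -1/2, 0, 3]
R5 ← R5 + (2)·R1: [0, -4, 0, 24]
R3 ← R3 + (1/3)·R2: [0, 0, 0, 0]
R4 ← R4 − (2)·R2: [0, 0, 0, 0]
R5 ← R5 + (8/3)·R2: [0, 0, 0, 0]
2 nonzero rows, so rank(B) = 2.
B has 4 columns; by rank–nullity, nullity = 4 − 2 = 2.

2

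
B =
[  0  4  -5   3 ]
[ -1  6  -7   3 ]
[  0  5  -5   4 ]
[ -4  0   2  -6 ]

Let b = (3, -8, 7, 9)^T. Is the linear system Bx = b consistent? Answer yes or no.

Row reduce the augmented matrix [B | b].
Swap R1 ↔ R2
R4 ← R4 − (4)·R1: [0, -24, 30, -18, 41]
R3 ← R3 − (5/4)·R2: [0, 0, 5/4, 1/4, 13/4]
R4 ← R4 + (6)·R2: [0, 0, 0, 0, 59]
The echelon form has 4 nonzero rows; the last pivot sits in the augmented column, so rank(B) = 3 but rank([B|b]) = 4.
Since the ranks differ, the system is inconsistent.

no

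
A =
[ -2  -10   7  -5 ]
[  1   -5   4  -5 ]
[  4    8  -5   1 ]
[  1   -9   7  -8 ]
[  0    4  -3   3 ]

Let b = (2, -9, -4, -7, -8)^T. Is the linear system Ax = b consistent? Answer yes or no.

Row reduce the augmented matrix [A | b].
R2 ← R2 + (1/2)·R1: [0, -10, 15/2, -15/2, -8]
R3 ← R3 + (2)·R1: [0, -12, 9, -9, 0]
R4 ← R4 + (1/2)·R1: [0, -14, 21/2, -21/2, -6]
R3 ← R3 − (6/5)·R2: [0, 0, 0, 0, 48/5]
R4 ← R4 − (7/5)·R2: [0, 0, 0, 0, 26/5]
R5 ← R5 + (2/5)·R2: [0, 0, 0, 0, -56/5]
R4 ← R4 − (13/24)·R3: [0, 0, 0, 0, 0]
R5 ← R5 + (7/6)·R3: [0, 0, 0, 0, 0]
The echelon form has 3 nonzero rows; the last pivot sits in the augmented column, so rank(A) = 2 but rank([A|b]) = 3.
Since the ranks differ, the system is inconsistent.

no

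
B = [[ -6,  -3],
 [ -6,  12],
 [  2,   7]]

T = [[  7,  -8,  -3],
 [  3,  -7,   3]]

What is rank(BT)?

First compute BT:
[[-51,  69,   9],
 [ -6, -36,  54],
 [ 35, -65,  15]]
Now row reduce the product.
R2 ← R2 − (2/17)·R1: [0, -750/17, 900/17]
R3 ← R3 + (35/51)·R1: [0, -300/17, 360/17]
R3 ← R3 − (2/5)·R2: [0, 0, 0]
2 nonzero rows, so rank(BT) = 2.

2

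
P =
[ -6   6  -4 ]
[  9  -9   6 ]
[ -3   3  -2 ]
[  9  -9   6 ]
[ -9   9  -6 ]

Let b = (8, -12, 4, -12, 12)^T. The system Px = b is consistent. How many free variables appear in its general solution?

2

Row reduce the augmented matrix [P | b].
R2 ← R2 + (3/2)·R1: [0, 0, 0, 0]
R3 ← R3 − (1/2)·R1: [0, 0, 0, 0]
R4 ← R4 + (3/2)·R1: [0, 0, 0, 0]
R5 ← R5 − (3/2)·R1: [0, 0, 0, 0]
The echelon form has 1 nonzero rows, and every pivot lies in the first 3 columns, so rank(P) = rank([P|b]) = 1.
The system is consistent.
Free variables = (unknowns) − (rank) = 3 − 1 = 2.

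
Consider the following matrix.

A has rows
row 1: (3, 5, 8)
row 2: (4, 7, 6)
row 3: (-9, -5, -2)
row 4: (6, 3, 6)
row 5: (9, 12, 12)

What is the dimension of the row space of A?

3

Row reduce to echelon form.
R2 ← R2 − (4/3)·R1: [0, 1/3, -14/3]
R3 ← R3 + (3)·R1: [0, 10, 22]
R4 ← R4 − (2)·R1: [0, -7, -10]
R5 ← R5 − (3)·R1: [0, -3, -12]
R3 ← R3 − (30)·R2: [0, 0, 162]
R4 ← R4 + (21)·R2: [0, 0, -108]
R5 ← R5 + (9)·R2: [0, 0, -54]
R4 ← R4 + (2/3)·R3: [0, 0, 0]
R5 ← R5 + (1/3)·R3: [0, 0, 0]
Echelon form has 3 nonzero rows, so rank(A) = 3.
The row space has dimension equal to the rank: 3.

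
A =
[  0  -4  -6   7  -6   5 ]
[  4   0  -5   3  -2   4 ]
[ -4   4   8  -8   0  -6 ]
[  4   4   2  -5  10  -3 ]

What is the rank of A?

4

Row reduce to echelon form.
Swap R1 ↔ R2
R3 ← R3 + R1: [0, 4, 3, -5, -2, -2]
R4 ← R4 − R1: [0, 4, 7, -8, 12, -7]
R3 ← R3 + R2: [0, 0, -3, 2, -8, 3]
R4 ← R4 + R2: [0, 0, 1, -1, 6, -2]
R4 ← R4 + (1/3)·R3: [0, 0, 0, -1/3, 10/3, -1]
Echelon form has 4 nonzero rows, so rank(A) = 4.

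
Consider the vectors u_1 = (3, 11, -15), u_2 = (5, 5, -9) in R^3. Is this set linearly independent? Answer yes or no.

yes

Form the matrix with these vectors as rows and row reduce.
R2 ← R2 − (5/3)·R1: [0, -40/3, 16]
2 nonzero rows, so the 2 vectors span a space of dimension 2.
Since 2 = 2, the vectors are linearly independent.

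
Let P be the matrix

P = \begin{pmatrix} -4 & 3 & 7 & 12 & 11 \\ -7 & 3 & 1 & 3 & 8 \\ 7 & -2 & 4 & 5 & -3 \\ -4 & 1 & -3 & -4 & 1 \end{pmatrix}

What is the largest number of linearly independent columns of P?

Row reduce to echelon form.
R2 ← R2 − (7/4)·R1: [0, -9/4, -45/4, -18, -45/4]
R3 ← R3 + (7/4)·R1: [0, 13/4, 65/4, 26, 65/4]
R4 ← R4 − R1: [0, -2, -10, -16, -10]
R3 ← R3 + (13/9)·R2: [0, 0, 0, 0, 0]
R4 ← R4 − (8/9)·R2: [0, 0, 0, 0, 0]
Echelon form has 2 nonzero rows, so rank(P) = 2.
The rank gives the maximum number of linearly independent columns: 2.

2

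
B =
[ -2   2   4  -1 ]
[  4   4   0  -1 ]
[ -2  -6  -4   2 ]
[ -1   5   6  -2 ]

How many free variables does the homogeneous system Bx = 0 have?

Row reduce to echelon form.
R2 ← R2 + (2)·R1: [0, 8, 8, -3]
R3 ← R3 − R1: [0, -8, -8, 3]
R4 ← R4 − (1/2)·R1: [0, 4, 4, -3/2]
R3 ← R3 + R2: [0, 0, 0, 0]
R4 ← R4 − (1/2)·R2: [0, 0, 0, 0]
2 nonzero rows, so rank(B) = 2.
B has 4 columns; by rank–nullity, nullity = 4 − 2 = 2.

2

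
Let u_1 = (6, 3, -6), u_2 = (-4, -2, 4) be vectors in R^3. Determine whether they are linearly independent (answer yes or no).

no

Form the matrix with these vectors as rows and row reduce.
R2 ← R2 + (2/3)·R1: [0, 0, 0]
1 nonzero row, so the 2 vectors span a space of dimension 1.
Since 1 < 2, the vectors are linearly dependent.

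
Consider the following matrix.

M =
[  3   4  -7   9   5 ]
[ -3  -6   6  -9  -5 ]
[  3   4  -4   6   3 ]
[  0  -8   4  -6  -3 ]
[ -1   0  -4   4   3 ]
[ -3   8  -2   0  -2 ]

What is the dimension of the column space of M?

4

Row reduce to echelon form.
R2 ← R2 + R1: [0, -2, -1, 0, 0]
R3 ← R3 − R1: [0, 0, 3, -3, -2]
R5 ← R5 + (1/3)·R1: [0, 4/3, -19/3, 7, 14/3]
R6 ← R6 + R1: [0, 12, -9, 9, 3]
R4 ← R4 − (4)·R2: [0, 0, 8, -6, -3]
R5 ← R5 + (2/3)·R2: [0, 0, -7, 7, 14/3]
R6 ← R6 + (6)·R2: [0, 0, -15, 9, 3]
R4 ← R4 − (8/3)·R3: [0, 0, 0, 2, 7/3]
R5 ← R5 + (7/3)·R3: [0, 0, 0, 0, 0]
R6 ← R6 + (5)·R3: [0, 0, 0, -6, -7]
R6 ← R6 + (3)·R4: [0, 0, 0, 0, 0]
Echelon form has 4 nonzero rows, so rank(M) = 4.
The column space has dimension equal to the rank: 4.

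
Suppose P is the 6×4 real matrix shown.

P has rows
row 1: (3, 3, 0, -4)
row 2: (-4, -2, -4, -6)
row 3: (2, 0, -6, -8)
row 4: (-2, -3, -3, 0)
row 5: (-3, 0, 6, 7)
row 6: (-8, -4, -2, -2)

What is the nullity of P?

Row reduce to echelon form.
R2 ← R2 + (4/3)·R1: [0, 2, -4, -34/3]
R3 ← R3 − (2/3)·R1: [0, -2, -6, -16/3]
R4 ← R4 + (2/3)·R1: [0, -1, -3, -8/3]
R5 ← R5 + R1: [0, 3, 6, 3]
R6 ← R6 + (8/3)·R1: [0, 4, -2, -38/3]
R3 ← R3 + R2: [0, 0, -10, -50/3]
R4 ← R4 + (1/2)·R2: [0, 0, -5, -25/3]
R5 ← R5 − (3/2)·R2: [0, 0, 12, 20]
R6 ← R6 − (2)·R2: [0, 0, 6, 10]
R4 ← R4 − (1/2)·R3: [0, 0, 0, 0]
R5 ← R5 + (6/5)·R3: [0, 0, 0, 0]
R6 ← R6 + (3/5)·R3: [0, 0, 0, 0]
3 nonzero rows, so rank(P) = 3.
P has 4 columns; by rank–nullity, nullity = 4 − 3 = 1.

1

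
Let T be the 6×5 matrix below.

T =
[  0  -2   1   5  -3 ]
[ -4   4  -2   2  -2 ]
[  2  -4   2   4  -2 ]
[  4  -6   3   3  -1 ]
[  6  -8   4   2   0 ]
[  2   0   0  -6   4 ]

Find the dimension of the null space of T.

Row reduce to echelon form.
Swap R1 ↔ R2
R3 ← R3 + (1/2)·R1: [0, -2, 1, 5, -3]
R4 ← R4 + R1: [0, -2, 1, 5, -3]
R5 ← R5 + (3/2)·R1: [0, -2, 1, 5, -3]
R6 ← R6 + (1/2)·R1: [0, 2, -1, -5, 3]
R3 ← R3 − R2: [0, 0, 0, 0, 0]
R4 ← R4 − R2: [0, 0, 0, 0, 0]
R5 ← R5 − R2: [0, 0, 0, 0, 0]
R6 ← R6 + R2: [0, 0, 0, 0, 0]
2 nonzero rows, so rank(T) = 2.
T has 5 columns; by rank–nullity, nullity = 5 − 2 = 3.

3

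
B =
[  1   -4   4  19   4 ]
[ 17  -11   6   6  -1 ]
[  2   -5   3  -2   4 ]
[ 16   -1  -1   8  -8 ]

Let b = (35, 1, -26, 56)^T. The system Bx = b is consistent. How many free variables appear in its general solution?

Row reduce the augmented matrix [B | b].
R2 ← R2 − (17)·R1: [0, 57, -62, -317, -69, -594]
R3 ← R3 − (2)·R1: [0, 3, -5, -40, -4, -96]
R4 ← R4 − (16)·R1: [0, 63, -65, -296, -72, -504]
R3 ← R3 − (1/19)·R2: [0, 0, -33/19, -443/19, -7/19, -1230/19]
R4 ← R4 − (21/19)·R2: [0, 0, 67/19, 1033/19, 81/19, 2898/19]
R4 ← R4 + (67/33)·R3: [0, 0, 0, 232/33, 116/33, 232/11]
The echelon form has 4 nonzero rows, and every pivot lies in the first 5 columns, so rank(B) = rank([B|b]) = 4.
The system is consistent.
Free variables = (unknowns) − (rank) = 5 − 4 = 1.

1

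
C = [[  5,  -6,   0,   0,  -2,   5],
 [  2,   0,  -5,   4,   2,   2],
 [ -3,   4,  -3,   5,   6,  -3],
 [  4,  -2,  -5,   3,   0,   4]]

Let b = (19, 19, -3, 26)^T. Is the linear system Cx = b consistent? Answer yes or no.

yes

Row reduce the augmented matrix [C | b].
R2 ← R2 − (2/5)·R1: [0, 12/5, -5, 4, 14/5, 0, 57/5]
R3 ← R3 + (3/5)·R1: [0, 2/5, -3, 5, 24/5, 0, 42/5]
R4 ← R4 − (4/5)·R1: [0, 14/5, -5, 3, 8/5, 0, 54/5]
R3 ← R3 − (1/6)·R2: [0, 0, -13/6, 13/3, 13/3, 0, 13/2]
R4 ← R4 − (7/6)·R2: [0, 0, 5/6, -5/3, -5/3, 0, -5/2]
R4 ← R4 + (5/13)·R3: [0, 0, 0, 0, 0, 0, 0]
The echelon form has 3 nonzero rows, and every pivot lies in the first 6 columns, so rank(C) = rank([C|b]) = 3.
The system is consistent.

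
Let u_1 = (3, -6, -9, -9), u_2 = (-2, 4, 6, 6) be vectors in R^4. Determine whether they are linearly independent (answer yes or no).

Form the matrix with these vectors as rows and row reduce.
R2 ← R2 + (2/3)·R1: [0, 0, 0, 0]
1 nonzero row, so the 2 vectors span a space of dimension 1.
Since 1 < 2, the vectors are linearly dependent.

no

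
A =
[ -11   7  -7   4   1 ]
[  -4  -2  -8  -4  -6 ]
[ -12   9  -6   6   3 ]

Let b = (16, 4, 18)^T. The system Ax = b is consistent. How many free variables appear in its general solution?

Row reduce the augmented matrix [A | b].
R2 ← R2 − (4/11)·R1: [0, -50/11, -60/11, -60/11, -70/11, -20/11]
R3 ← R3 − (12/11)·R1: [0, 15/11, 18/11, 18/11, 21/11, 6/11]
R3 ← R3 + (3/10)·R2: [0, 0, 0, 0, 0, 0]
The echelon form has 2 nonzero rows, and every pivot lies in the first 5 columns, so rank(A) = rank([A|b]) = 2.
The system is consistent.
Free variables = (unknowns) − (rank) = 5 − 2 = 3.

3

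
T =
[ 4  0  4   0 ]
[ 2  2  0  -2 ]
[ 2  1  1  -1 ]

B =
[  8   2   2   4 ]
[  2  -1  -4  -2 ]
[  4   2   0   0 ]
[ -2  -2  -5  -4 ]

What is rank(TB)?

2

First compute TB:
[[ 48,  16,   8,  16],
 [ 24,   6,   6,  12],
 [ 24,   7,   5,  10]]
Now row reduce the product.
R2 ← R2 − (1/2)·R1: [0, -2, 2, 4]
R3 ← R3 − (1/2)·R1: [0, -1, 1, 2]
R3 ← R3 − (1/2)·R2: [0, 0, 0, 0]
2 nonzero rows, so rank(TB) = 2.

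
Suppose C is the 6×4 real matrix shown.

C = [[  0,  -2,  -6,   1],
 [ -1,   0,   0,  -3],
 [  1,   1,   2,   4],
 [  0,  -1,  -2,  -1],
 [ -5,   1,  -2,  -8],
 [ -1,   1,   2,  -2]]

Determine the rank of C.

Row reduce to echelon form.
Swap R1 ↔ R2
R3 ← R3 + R1: [0, 1, 2, 1]
R5 ← R5 − (5)·R1: [0, 1, -2, 7]
R6 ← R6 − R1: [0, 1, 2, 1]
R3 ← R3 + (1/2)·R2: [0, 0, -1, 3/2]
R4 ← R4 − (1/2)·R2: [0, 0, 1, -3/2]
R5 ← R5 + (1/2)·R2: [0, 0, -5, 15/2]
R6 ← R6 + (1/2)·R2: [0, 0, -1, 3/2]
R4 ← R4 + R3: [0, 0, 0, 0]
R5 ← R5 − (5)·R3: [0, 0, 0, 0]
R6 ← R6 − R3: [0, 0, 0, 0]
Echelon form has 3 nonzero rows, so rank(C) = 3.

3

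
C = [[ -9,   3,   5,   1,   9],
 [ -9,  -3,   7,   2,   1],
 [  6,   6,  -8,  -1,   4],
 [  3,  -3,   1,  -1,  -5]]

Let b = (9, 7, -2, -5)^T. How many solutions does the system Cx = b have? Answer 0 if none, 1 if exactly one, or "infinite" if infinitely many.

Row reduce the augmented matrix [C | b].
R2 ← R2 − R1: [0, -6, 2, 1, -8, -2]
R3 ← R3 + (2/3)·R1: [0, 8, -14/3, -1/3, 10, 4]
R4 ← R4 + (1/3)·R1: [0, -2, 8/3, -2/3, -2, -2]
R3 ← R3 + (4/3)·R2: [0, 0, -2, 1, -2/3, 4/3]
R4 ← R4 − (1/3)·R2: [0, 0, 2, -1, 2/3, -4/3]
R4 ← R4 + R3: [0, 0, 0, 0, 0, 0]
The echelon form has 3 nonzero rows, and every pivot lies in the first 5 columns, so rank(C) = rank([C|b]) = 3.
The system is consistent.
rank = 3 < 5 unknowns, so there are infinitely many solutions.

infinite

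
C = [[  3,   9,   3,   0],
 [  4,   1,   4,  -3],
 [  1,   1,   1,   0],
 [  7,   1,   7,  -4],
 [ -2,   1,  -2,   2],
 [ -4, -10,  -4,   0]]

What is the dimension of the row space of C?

Row reduce to echelon form.
R2 ← R2 − (4/3)·R1: [0, -11, 0, -3]
R3 ← R3 − (1/3)·R1: [0, -2, 0, 0]
R4 ← R4 − (7/3)·R1: [0, -20, 0, -4]
R5 ← R5 + (2/3)·R1: [0, 7, 0, 2]
R6 ← R6 + (4/3)·R1: [0, 2, 0, 0]
R3 ← R3 − (2/11)·R2: [0, 0, 0, 6/11]
R4 ← R4 − (20/11)·R2: [0, 0, 0, 16/11]
R5 ← R5 + (7/11)·R2: [0, 0, 0, 1/11]
R6 ← R6 + (2/11)·R2: [0, 0, 0, -6/11]
R4 ← R4 − (8/3)·R3: [0, 0, 0, 0]
R5 ← R5 − (1/6)·R3: [0, 0, 0, 0]
R6 ← R6 + R3: [0, 0, 0, 0]
Echelon form has 3 nonzero rows, so rank(C) = 3.
The row space has dimension equal to the rank: 3.

3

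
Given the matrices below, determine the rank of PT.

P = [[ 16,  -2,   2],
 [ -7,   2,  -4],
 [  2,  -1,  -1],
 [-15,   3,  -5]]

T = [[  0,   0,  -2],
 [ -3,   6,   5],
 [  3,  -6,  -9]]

2

First compute PT:
[[ 12, -24, -60],
 [-18,  36,  60],
 [  0,   0,   0],
 [-24,  48,  90]]
Now row reduce the product.
R2 ← R2 + (3/2)·R1: [0, 0, -30]
R4 ← R4 + (2)·R1: [0, 0, -30]
R4 ← R4 − R2: [0, 0, 0]
2 nonzero rows, so rank(PT) = 2.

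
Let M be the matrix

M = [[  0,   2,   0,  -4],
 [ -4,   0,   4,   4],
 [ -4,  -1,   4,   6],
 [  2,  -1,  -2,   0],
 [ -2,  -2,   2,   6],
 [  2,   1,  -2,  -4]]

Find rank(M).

Row reduce to echelon form.
Swap R1 ↔ R2
R3 ← R3 − R1: [0, -1, 0, 2]
R4 ← R4 + (1/2)·R1: [0, -1, 0, 2]
R5 ← R5 − (1/2)·R1: [0, -2, 0, 4]
R6 ← R6 + (1/2)·R1: [0, 1, 0, -2]
R3 ← R3 + (1/2)·R2: [0, 0, 0, 0]
R4 ← R4 + (1/2)·R2: [0, 0, 0, 0]
R5 ← R5 + R2: [0, 0, 0, 0]
R6 ← R6 − (1/2)·R2: [0, 0, 0, 0]
Echelon form has 2 nonzero rows, so rank(M) = 2.

2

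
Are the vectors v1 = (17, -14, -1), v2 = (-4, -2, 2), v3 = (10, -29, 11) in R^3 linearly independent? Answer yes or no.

yes

Form the matrix with these vectors as rows and row reduce.
R2 ← R2 + (4/17)·R1: [0, -90/17, 30/17]
R3 ← R3 − (10/17)·R1: [0, -353/17, 197/17]
R3 ← R3 − (353/90)·R2: [0, 0, 14/3]
3 nonzero rows, so the 3 vectors span a space of dimension 3.
Since 3 = 3, the vectors are linearly independent.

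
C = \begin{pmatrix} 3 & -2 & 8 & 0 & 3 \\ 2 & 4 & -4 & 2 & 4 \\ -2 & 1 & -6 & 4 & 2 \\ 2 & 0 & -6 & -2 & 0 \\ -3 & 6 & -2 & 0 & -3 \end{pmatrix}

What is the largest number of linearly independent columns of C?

4

Row reduce to echelon form.
R2 ← R2 − (2/3)·R1: [0, 16/3, -28/3, 2, 2]
R3 ← R3 + (2/3)·R1: [0, -1/3, -2/3, 4, 4]
R4 ← R4 − (2/3)·R1: [0, 4/3, -34/3, -2, -2]
R5 ← R5 + R1: [0, 4, 6, 0, 0]
R3 ← R3 + (1/16)·R2: [0, 0, -5/4, 33/8, 33/8]
R4 ← R4 − (1/4)·R2: [0, 0, -9, -5/2, -5/2]
R5 ← R5 − (3/4)·R2: [0, 0, 13, -3/2, -3/2]
R4 ← R4 − (36/5)·R3: [0, 0, 0, -161/5, -161/5]
R5 ← R5 + (52/5)·R3: [0, 0, 0, 207/5, 207/5]
R5 ← R5 + (9/7)·R4: [0, 0, 0, 0, 0]
Echelon form has 4 nonzero rows, so rank(C) = 4.
The rank gives the maximum number of linearly independent columns: 4.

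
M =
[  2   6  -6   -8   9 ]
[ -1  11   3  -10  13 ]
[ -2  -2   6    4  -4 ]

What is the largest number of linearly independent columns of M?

2

Row reduce to echelon form.
R2 ← R2 + (1/2)·R1: [0, 14, 0, -14, 35/2]
R3 ← R3 + R1: [0, 4, 0, -4, 5]
R3 ← R3 − (2/7)·R2: [0, 0, 0, 0, 0]
Echelon form has 2 nonzero rows, so rank(M) = 2.
The rank gives the maximum number of linearly independent columns: 2.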